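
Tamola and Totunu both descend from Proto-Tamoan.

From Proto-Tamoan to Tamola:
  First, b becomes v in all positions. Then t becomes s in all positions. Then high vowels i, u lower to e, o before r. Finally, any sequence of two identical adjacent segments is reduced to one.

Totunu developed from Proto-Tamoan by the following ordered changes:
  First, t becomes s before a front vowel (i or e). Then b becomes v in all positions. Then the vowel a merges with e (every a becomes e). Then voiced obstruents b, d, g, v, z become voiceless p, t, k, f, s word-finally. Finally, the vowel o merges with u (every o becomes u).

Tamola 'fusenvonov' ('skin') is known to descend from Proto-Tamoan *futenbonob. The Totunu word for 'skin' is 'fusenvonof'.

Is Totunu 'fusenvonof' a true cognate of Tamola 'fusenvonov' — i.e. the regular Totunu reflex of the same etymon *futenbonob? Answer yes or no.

no

Derive the expected Totunu reflex of *futenbonob:
Totunu: start from *futenbonob.
  rule 1 (palatalisation): futenbonob → fusenbonob
  rule 2 (unconditioned shift): fusenbonob → fusenvonov
  rule 3: no change — fusenvonov
  rule 4 (final devoicing): fusenvonov → fusenvonof
  rule 5 (vowel merger): fusenvonof → fusenvunuf
  ⇒ Totunu fusenvunuf
The regular Totunu reflex would be 'fusenvunuf', but the attested form is 'fusenvonof'. The correspondence is irregular, so they are not cognates (the Totunu form has a different source).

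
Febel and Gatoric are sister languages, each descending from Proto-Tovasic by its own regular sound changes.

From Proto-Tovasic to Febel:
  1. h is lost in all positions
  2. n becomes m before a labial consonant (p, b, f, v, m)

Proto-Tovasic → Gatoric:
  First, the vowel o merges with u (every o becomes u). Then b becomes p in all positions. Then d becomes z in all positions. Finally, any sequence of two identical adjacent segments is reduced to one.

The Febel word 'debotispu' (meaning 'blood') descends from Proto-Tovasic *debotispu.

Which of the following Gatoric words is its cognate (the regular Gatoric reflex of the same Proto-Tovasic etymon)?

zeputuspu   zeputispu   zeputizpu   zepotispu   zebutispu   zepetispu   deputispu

Gatoric: start from *debotispu.
  rule 1 (vowel merger): debotispu → debutispu
  rule 2 (unconditioned shift): debutispu → deputispu
  rule 3 (unconditioned shift): deputispu → zeputispu
  rule 4: no change — zeputispu
  ⇒ Gatoric zeputispu
Among the options, 'zeputispu' alone shows every Gatoric change applied in order.

zeputispu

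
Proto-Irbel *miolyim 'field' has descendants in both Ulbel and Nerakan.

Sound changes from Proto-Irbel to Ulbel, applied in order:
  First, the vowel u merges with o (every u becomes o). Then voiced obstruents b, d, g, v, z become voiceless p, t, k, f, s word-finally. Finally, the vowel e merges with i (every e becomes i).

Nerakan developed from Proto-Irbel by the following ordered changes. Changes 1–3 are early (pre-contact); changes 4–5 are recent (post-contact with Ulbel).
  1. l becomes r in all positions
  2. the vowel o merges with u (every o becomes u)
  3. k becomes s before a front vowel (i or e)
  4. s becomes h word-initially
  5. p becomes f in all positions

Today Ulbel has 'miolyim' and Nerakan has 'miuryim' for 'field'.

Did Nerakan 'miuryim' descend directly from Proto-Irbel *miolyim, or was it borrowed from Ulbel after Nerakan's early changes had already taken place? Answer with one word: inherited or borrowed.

If inherited, *miolyim would pass through all of Nerakan's changes:
Nerakan: *miolyim
  miolyim → mioryim   [unconditioned shift]
  mioryim → miuryim   [vowel merger]
  miuryim (rule 3 does not apply)
  miuryim (rule 4 does not apply)
  miuryim (rule 5 does not apply)
  giving Nerakan miuryim.
If borrowed from Ulbel 'miolyim' after the early changes, it would undergo only the recent ones:
  rule 4 (debuccalisation): no change (miolyim)
  rule 5 (unconditioned shift): no change (miolyim)
  ⇒ as a loan: miolyim
Nerakan 'miuryim' matches the inherited outcome exactly, so it is an inherited cognate, not a loan.

inherited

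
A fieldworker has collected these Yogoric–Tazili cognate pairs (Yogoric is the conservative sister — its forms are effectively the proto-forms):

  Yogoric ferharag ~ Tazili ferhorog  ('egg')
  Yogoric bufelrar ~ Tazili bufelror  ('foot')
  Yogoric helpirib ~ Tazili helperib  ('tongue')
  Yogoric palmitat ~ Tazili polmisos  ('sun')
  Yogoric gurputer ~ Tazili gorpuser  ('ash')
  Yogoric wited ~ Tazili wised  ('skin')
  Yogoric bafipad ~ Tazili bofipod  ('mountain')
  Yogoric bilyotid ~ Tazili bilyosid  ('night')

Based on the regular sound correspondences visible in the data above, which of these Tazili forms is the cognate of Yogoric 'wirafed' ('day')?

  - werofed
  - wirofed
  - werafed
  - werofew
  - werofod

werofed

helpirib ~ helperib — Yogoric i corresponds to Tazili e after a consonant, before r.
bafipad ~ bofipod — Yogoric a corresponds to Tazili o after a consonant, before a labial obstruent.
Applying these to Yogoric 'wirafed':
  wirafed → werafed   (i→e after a consonant, before r)
  werafed → werofed   (a→o after a consonant, before a labial obstruent)
So the Tazili cognate is 'werofed'.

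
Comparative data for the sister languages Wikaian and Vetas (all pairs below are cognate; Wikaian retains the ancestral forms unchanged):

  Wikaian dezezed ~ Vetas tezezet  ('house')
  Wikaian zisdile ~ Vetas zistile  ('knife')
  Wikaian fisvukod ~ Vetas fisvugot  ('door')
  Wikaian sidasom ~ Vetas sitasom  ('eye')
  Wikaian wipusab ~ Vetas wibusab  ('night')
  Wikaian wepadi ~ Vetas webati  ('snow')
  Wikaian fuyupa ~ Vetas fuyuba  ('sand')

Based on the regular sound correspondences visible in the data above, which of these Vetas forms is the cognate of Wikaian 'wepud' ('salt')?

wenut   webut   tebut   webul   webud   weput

webut

wipusab ~ wibusab — Wikaian p corresponds to Vetas b between vowels (before a back vowel).
dezezed ~ tezezet, fisvukod ~ fisvugot — Wikaian d corresponds to Vetas t word-finally.
Applying these to Wikaian 'wepud':
  wepud → webud   (p→b between vowels (before a back vowel))
  webud → webut   (d→t word-finally)
So the Vetas cognate is 'webut'.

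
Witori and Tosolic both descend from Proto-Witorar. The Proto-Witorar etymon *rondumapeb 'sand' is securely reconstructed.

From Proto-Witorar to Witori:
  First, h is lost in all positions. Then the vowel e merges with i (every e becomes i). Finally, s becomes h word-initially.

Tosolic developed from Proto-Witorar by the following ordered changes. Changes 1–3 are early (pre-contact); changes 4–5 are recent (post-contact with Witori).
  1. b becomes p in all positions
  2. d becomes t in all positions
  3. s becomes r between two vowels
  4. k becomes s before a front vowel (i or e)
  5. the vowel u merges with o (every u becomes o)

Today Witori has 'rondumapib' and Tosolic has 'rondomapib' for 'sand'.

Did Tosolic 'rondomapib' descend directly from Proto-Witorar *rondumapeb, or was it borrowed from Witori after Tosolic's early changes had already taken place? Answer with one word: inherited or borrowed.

If inherited, *rondumapeb would pass through all of Tosolic's changes:
Tosolic: *rondumapeb > rondumapep > rontumapep > rontomapep  (by unconditioned shift, unconditioned shift, vowel merger)
If borrowed from Witori 'rondumapib' after the early changes, it would undergo only the recent ones:
  rule 4 (palatalisation): no change (rondumapib)
  rule 5 (vowel merger): rondumapib → rondomapib
  ⇒ as a loan: rondomapib
Tosolic 'rondomapib' matches the loan outcome 'rondomapib', not the inherited 'rontomapep' — it skipped the early Tosolic changes, so it was borrowed from Witori.

borrowed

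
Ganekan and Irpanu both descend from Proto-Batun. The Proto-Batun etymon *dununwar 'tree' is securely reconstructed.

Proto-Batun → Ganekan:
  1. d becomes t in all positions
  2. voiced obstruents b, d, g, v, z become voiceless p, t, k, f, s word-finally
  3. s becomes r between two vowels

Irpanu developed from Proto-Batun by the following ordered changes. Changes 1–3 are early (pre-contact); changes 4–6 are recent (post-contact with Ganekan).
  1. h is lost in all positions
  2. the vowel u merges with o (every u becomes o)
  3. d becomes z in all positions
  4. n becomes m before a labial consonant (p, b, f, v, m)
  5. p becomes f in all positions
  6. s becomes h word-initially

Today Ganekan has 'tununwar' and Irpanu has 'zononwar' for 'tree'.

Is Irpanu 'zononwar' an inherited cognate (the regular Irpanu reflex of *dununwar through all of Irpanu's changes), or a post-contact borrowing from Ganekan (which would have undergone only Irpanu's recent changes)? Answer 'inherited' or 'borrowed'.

inherited

If inherited, *dununwar would pass through all of Irpanu's changes:
Irpanu: *dununwar > dononwar > zononwar  (by vowel merger, unconditioned shift)
If borrowed from Ganekan 'tununwar' after the early changes, it would undergo only the recent ones:
  rule 4 (nasal place assimilation): no change (tununwar)
  rule 5 (unconditioned shift): no change (tununwar)
  rule 6 (debuccalisation): no change (tununwar)
  ⇒ as a loan: tununwar
Irpanu 'zononwar' matches the inherited outcome exactly, so it is an inherited cognate, not a loan.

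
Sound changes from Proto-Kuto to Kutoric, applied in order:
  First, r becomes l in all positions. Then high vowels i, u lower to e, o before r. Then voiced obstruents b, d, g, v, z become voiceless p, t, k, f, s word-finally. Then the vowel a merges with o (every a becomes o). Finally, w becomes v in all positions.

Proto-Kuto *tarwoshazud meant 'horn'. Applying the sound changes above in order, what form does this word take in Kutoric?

tolvoshozut

Kutoric: *tarwoshazud
  tarwoshazud → talwoshazud   [unconditioned shift]
  talwoshazud (rule 2 does not apply)
  talwoshazud → talwoshazut   [final devoicing]
  talwoshazut → tolwoshozut   [vowel merger]
  tolwoshozut → tolvoshozut   [unconditioned shift]
  giving Kutoric tolvoshozut.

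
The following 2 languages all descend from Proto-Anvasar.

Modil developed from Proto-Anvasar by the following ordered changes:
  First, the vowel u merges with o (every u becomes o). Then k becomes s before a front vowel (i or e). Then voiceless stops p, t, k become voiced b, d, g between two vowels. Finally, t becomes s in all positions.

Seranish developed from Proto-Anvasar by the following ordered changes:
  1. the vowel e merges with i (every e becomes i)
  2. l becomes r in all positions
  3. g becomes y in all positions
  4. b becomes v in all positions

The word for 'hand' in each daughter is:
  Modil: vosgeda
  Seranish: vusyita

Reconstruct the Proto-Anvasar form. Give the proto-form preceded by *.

*vusgeta

Position 4: Modil has g, Seranish has y. Taking the neighbouring segments as reconstructed: Modil g can only go back to *g; Seranish y could go back to *g or *y — the one source consistent with every daughter is *g.
Position 5: Modil has e, Seranish has i. Modil preserves e here (none of its changes turn any other segment into e), so the proto-segment is *e.
Position 2: Modil has o, Seranish has u. Seranish preserves u here (none of its changes turn any other segment into u), so the proto-segment is *u.
This points to *vusgeta. Verify forward in each daughter:
Modil: *vusgeta > vosgeta > vosgeda  (by vowel merger, intervocalic voicing)
Seranish: *vusgeta
  vusgeta → vusgita   [vowel merger]
  vusgita (rule 2 does not apply)
  vusgita → vusyita   [unconditioned shift]
  vusyita (rule 4 does not apply)
  giving Seranish vusyita.
Only *vusgeta yields all of Modil vosgeda, Seranish vusyita.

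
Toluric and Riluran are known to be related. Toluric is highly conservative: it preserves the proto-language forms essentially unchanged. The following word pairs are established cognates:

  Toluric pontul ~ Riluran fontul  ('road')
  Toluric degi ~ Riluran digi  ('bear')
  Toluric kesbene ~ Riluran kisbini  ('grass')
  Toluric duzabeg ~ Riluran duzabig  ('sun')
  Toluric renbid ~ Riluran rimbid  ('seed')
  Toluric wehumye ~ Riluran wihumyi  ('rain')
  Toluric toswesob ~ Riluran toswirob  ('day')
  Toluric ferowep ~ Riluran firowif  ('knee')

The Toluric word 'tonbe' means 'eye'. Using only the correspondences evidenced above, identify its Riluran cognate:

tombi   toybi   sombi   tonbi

tombi

renbid ~ rimbid — Toluric n corresponds to Riluran m after a vowel, before a labial obstruent.
kesbene ~ kisbini, wehumye ~ wihumyi — Toluric e corresponds to Riluran i word-finally.
Applying these to Toluric 'tonbe':
  tonbe → tombe   (n→m after a vowel, before a labial obstruent)
  tombe → tombi   (e→i word-finally)
So the Riluran cognate is 'tombi'.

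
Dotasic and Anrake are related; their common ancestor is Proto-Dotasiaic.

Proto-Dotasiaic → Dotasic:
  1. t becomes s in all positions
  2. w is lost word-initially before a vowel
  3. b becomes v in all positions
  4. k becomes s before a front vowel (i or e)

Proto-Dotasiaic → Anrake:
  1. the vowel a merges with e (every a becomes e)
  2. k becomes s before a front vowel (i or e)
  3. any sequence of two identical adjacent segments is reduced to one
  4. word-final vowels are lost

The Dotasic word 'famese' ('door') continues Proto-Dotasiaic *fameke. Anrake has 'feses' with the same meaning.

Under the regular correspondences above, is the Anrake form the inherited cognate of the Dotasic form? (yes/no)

Derive the expected Anrake reflex of *fameke:
Anrake: *fameke
  fameke → femeke   [vowel merger]
  femeke → femese   [palatalisation]
  femese (rule 3 does not apply)
  femese → femes   [apocope]
  giving Anrake femes.
The regular Anrake reflex would be 'femes', but the attested form is 'feses'. The correspondence is irregular, so they are not cognates (the Anrake form has a different source).

no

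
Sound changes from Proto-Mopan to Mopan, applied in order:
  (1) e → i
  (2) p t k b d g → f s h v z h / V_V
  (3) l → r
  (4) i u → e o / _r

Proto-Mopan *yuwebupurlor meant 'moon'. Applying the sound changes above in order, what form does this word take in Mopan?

Mopan: *yuwebupurlor
  yuwebupurlor → yuwibupurlor   [vowel merger]
  yuwibupurlor → yuwivufurlor   [intervocalic lenition]
  yuwivufurlor → yuwivufurror   [unconditioned shift]
  yuwivufurror → yuwivuforror   [pre-rhotic lowering]
  giving Mopan yuwivuforror.

yuwivuforror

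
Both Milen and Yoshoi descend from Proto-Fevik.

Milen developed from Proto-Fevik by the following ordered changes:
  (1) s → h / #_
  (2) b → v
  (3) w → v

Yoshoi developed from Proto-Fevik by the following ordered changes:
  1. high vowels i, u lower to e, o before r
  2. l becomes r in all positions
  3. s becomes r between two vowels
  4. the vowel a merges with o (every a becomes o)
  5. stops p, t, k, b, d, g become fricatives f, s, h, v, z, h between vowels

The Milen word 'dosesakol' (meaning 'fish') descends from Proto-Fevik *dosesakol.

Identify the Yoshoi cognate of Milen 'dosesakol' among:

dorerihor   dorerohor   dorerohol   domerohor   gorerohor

Yoshoi: *dosesakol
  dosesakol (rule 1 does not apply)
  dosesakol → dosesakor   [unconditioned shift]
  dosesakor → dorerakor   [rhotacism]
  dorerakor → dorerokor   [vowel merger]
  dorerokor → dorerohor   [intervocalic lenition]
  giving Yoshoi dorerohor.
Only 'dorerohor' matches the regular Yoshoi development of *dosesakol.

dorerohor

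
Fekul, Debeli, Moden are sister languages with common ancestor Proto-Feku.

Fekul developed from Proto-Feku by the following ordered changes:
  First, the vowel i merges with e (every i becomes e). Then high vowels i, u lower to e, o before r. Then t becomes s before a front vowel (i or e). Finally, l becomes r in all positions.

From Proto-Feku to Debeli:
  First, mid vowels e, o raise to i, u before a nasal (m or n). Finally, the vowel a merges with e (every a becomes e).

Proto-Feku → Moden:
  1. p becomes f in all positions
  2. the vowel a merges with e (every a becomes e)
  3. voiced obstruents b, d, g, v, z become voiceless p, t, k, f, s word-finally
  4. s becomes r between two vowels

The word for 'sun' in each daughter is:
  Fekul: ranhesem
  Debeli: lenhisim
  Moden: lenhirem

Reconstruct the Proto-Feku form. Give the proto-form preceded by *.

*lanhisem

Position 1: Fekul has r, Debeli has l, Moden has l. Debeli preserves l here (none of its changes turn any other segment into l), so the proto-segment is *l.
Position 5: Fekul has e, Debeli has i, Moden has i. Moden preserves i here (none of its changes turn any other segment into i), so the proto-segment is *i.
Position 7: Fekul has e, Debeli has i, Moden has e. Taking the neighbouring segments as reconstructed: Fekul e could go back to *e or *i; Debeli i could go back to *e or *i; Moden e could go back to *a or *e — the one source consistent with every daughter is *e.
Continuing position by position gives *lanhisem; check it forward:
Fekul: *lanhisem
  lanhisem → lanhesem   [vowel merger]
  lanhesem (rule 2 does not apply)
  lanhesem (rule 3 does not apply)
  lanhesem → ranhesem   [unconditioned shift]
  giving Fekul ranhesem.
Debeli: *lanhisem > lanhisim > lenhisim  (by pre-nasal raising, vowel merger)
Moden: *lanhisem
  lanhisem (rule 1 does not apply)
  lanhisem → lenhisem   [vowel merger]
  lenhisem (rule 3 does not apply)
  lenhisem → lenhirem   [rhotacism]
  giving Moden lenhirem.
*lanhisem is the unique common source.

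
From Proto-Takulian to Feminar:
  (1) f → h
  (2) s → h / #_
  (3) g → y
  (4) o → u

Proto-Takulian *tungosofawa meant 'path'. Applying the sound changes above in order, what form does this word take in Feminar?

tunyusuhawa

Feminar: *tungosofawa > tungosohawa > tunyosohawa > tunyusuhawa  (by unconditioned shift, unconditioned shift, vowel merger)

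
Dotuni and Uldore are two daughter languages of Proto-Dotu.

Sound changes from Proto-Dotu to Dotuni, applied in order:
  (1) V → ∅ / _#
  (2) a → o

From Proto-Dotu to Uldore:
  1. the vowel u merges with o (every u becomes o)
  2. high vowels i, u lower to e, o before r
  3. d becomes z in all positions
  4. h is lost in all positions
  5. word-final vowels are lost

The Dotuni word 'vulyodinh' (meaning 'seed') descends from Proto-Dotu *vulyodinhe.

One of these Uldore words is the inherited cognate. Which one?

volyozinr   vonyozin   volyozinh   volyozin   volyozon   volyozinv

volyozin

Uldore: *vulyodinhe
  vulyodinhe → volyodinhe   [vowel merger]
  volyodinhe (rule 2 does not apply)
  volyodinhe → volyozinhe   [unconditioned shift]
  volyozinhe → volyozine   [h-loss]
  volyozine → volyozin   [apocope]
  giving Uldore volyozin.
The other candidates each miss or misapply at least one Uldore change.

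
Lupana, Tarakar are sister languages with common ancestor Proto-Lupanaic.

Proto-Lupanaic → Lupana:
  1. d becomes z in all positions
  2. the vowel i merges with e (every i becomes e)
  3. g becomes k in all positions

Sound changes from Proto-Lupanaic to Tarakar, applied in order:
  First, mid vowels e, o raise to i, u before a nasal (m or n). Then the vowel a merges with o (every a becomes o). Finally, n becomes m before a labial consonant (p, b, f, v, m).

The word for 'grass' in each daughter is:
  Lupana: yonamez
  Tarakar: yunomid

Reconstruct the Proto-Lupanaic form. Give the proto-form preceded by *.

*yonamid

Position 4: Lupana has a, Tarakar has o. Lupana preserves a here (none of its changes turn any other segment into a), so the proto-segment is *a.
Position 6: Lupana has e, Tarakar has i. Taking the neighbouring segments as reconstructed: Lupana e could go back to *e or *i; Tarakar i can only go back to *i — the one source consistent with every daughter is *i.
Continuing position by position gives *yonamid; check it forward:
Lupana: *yonamid > yonamiz > yonamez  (by unconditioned shift, vowel merger)
Tarakar: start from *yonamid.
  rule 1 (pre-nasal raising): yonamid → yunamid
  rule 2 (vowel merger): yunamid → yunomid
  rule 3: no change — yunomid
  ⇒ Tarakar yunomid
*yonamid is the unique common source.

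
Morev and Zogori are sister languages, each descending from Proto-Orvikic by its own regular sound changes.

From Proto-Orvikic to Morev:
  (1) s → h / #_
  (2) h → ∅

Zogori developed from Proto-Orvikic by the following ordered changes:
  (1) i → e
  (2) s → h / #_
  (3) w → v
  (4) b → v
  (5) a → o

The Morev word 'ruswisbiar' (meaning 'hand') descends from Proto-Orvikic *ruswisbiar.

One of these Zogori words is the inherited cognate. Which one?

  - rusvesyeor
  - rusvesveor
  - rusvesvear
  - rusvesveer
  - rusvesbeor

rusvesveor

Zogori: *ruswisbiar > ruswesbear > rusvesbear > rusvesvear > rusvesveor  (by vowel merger, unconditioned shift, unconditioned shift, vowel merger)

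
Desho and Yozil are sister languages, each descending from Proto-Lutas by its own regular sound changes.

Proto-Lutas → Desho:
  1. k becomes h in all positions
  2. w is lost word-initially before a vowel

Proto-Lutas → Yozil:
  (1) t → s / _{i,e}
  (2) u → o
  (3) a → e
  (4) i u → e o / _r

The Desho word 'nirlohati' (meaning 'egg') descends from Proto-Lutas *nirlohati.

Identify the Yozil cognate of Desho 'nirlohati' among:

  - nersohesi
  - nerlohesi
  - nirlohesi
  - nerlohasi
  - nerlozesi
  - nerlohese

Yozil: *nirlohati
  nirlohati → nirlohasi   [palatalisation]
  nirlohasi (rule 2 does not apply)
  nirlohasi → nirlohesi   [vowel merger]
  nirlohesi → nerlohesi   [pre-rhotic lowering]
  giving Yozil nerlohesi.

nerlohesi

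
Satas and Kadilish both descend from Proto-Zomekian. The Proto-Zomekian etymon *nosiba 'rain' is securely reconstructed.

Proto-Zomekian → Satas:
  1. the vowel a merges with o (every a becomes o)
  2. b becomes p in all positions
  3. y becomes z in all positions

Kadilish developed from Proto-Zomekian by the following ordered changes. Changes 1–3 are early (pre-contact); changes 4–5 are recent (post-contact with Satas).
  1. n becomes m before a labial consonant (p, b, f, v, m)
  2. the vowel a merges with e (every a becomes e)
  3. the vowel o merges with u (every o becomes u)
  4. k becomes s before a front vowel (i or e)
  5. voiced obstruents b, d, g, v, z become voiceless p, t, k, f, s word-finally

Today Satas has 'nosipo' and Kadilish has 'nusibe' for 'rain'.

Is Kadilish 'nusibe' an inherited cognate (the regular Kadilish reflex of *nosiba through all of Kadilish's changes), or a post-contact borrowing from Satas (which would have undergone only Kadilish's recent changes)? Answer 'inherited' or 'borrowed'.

If inherited, *nosiba would pass through all of Kadilish's changes:
Kadilish: start from *nosiba.
  rule 1: no change — nosiba
  rule 2 (vowel merger): nosiba → nosibe
  rule 3 (vowel merger): nosibe → nusibe
  rule 4: no change — nusibe
  rule 5: no change — nusibe
  ⇒ Kadilish nusibe
If borrowed from Satas 'nosipo' after the early changes, it would undergo only the recent ones:
  rule 4 (palatalisation): no change (nosipo)
  rule 5 (final devoicing): no change (nosipo)
  ⇒ as a loan: nosipo
Kadilish 'nusibe' matches the inherited outcome exactly, so it is an inherited cognate, not a loan.

inherited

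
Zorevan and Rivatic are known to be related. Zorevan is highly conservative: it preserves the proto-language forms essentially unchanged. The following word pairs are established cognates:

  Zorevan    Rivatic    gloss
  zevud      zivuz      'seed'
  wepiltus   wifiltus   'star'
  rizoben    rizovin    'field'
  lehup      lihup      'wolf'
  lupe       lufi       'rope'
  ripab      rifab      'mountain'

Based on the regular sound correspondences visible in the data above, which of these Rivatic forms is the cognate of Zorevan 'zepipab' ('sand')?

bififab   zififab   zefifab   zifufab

wepiltus ~ wifiltus — Zorevan e corresponds to Rivatic i after a consonant, before a labial obstruent.
wepiltus ~ wifiltus — Zorevan p corresponds to Rivatic f between vowels (before a front vowel).
ripab ~ rifab — Zorevan p corresponds to Rivatic f between vowels (before a back vowel).
Applying these to Zorevan 'zepipab':
  zepipab → zipipab   (e→i after a consonant, before a labial obstruent)
  zipipab → zifipab   (p→f between vowels (before a front vowel))
  zifipab → zififab   (p→f between vowels (before a back vowel))
So the Rivatic cognate is 'zififab'.

zififab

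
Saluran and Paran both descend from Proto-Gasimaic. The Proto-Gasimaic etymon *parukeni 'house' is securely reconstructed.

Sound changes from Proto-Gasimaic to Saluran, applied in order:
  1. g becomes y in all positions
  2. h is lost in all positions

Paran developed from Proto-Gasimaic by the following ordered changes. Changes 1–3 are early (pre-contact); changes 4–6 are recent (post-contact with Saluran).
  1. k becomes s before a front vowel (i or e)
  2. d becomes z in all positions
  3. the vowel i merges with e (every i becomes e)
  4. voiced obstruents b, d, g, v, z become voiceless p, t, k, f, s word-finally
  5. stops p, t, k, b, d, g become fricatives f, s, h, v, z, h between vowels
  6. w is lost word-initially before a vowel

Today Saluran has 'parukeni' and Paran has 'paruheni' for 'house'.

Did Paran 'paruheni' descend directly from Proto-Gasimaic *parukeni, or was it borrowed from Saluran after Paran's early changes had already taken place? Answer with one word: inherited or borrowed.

borrowed

If inherited, *parukeni would pass through all of Paran's changes:
Paran: *parukeni > paruseni > parusene  (by palatalisation, vowel merger)
If borrowed from Saluran 'parukeni' after the early changes, it would undergo only the recent ones:
  rule 4 (final devoicing): no change (parukeni)
  rule 5 (intervocalic lenition): parukeni → paruheni
  rule 6 (glide loss): no change (paruheni)
  ⇒ as a loan: paruheni
Paran 'paruheni' matches the loan outcome 'paruheni', not the inherited 'parusene' — it skipped the early Paran changes, so it was borrowed from Saluran.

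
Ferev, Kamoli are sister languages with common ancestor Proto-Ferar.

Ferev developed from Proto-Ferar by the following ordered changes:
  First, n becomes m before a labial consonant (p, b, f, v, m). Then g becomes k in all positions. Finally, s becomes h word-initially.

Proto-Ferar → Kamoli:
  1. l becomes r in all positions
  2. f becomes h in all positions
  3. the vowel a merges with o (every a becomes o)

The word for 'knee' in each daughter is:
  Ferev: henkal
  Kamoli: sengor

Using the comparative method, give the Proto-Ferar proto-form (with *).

Position 4: Ferev has k, Kamoli has g. Kamoli preserves g here (none of its changes turn any other segment into g), so the proto-segment is *g.
Position 6: Ferev has l, Kamoli has r. Ferev preserves l here (none of its changes turn any other segment into l), so the proto-segment is *l.
Continuing position by position gives *sengal; check it forward:
Ferev: *sengal > senkal > henkal  (by unconditioned shift, debuccalisation)
Kamoli: *sengal > sengar > sengor  (by unconditioned shift, vowel merger)
*sengal is the unique common source.

*sengal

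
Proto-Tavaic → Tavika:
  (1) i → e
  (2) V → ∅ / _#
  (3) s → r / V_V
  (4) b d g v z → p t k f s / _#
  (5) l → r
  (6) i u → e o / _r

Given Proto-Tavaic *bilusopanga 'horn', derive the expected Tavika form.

Tavika: *bilusopanga
  bilusopanga → belusopanga   [vowel merger]
  belusopanga → belusopang   [apocope]
  belusopang → beluropang   [rhotacism]
  beluropang → beluropank   [final devoicing]
  beluropank → beruropank   [unconditioned shift]
  beruropank → beroropank   [pre-rhotic lowering]
  giving Tavika beroropank.

beroropank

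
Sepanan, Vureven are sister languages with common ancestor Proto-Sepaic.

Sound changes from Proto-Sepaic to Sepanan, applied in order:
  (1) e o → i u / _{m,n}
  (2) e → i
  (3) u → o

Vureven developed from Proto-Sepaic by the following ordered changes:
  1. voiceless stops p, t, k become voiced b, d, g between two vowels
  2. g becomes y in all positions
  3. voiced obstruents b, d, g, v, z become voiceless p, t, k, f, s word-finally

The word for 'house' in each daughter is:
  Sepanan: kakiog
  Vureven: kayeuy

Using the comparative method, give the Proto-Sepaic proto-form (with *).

Position 3: Sepanan has k, Vureven has y. Sepanan preserves k here (none of its changes turn any other segment into k), so the proto-segment is *k.
Position 5: Sepanan has o, Vureven has u. Vureven preserves u here (none of its changes turn any other segment into u), so the proto-segment is *u.
This points to *kakeug. Verify forward in each daughter:
Sepanan: *kakeug > kakiug > kakiog  (by vowel merger, vowel merger)
Vureven: *kakeug > kageug > kayeuy  (by intervocalic voicing, unconditioned shift)
*kakeug is the unique common source.

*kakeug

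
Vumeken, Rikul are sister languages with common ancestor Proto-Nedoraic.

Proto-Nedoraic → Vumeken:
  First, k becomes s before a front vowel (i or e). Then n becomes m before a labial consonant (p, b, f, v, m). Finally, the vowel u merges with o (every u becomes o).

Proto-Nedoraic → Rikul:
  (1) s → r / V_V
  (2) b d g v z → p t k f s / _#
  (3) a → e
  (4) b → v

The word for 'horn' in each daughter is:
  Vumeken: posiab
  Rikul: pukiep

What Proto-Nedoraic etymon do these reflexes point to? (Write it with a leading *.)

Position 3: Vumeken has s, Rikul has k. Taking the neighbouring segments as reconstructed: Vumeken s could go back to *k or *s; Rikul k can only go back to *k — the one source consistent with every daughter is *k.
Position 5: Vumeken has a, Rikul has e. Vumeken preserves a here (none of its changes turn any other segment into a), so the proto-segment is *a.
Position 2: Vumeken has o, Rikul has u. Rikul preserves u here (none of its changes turn any other segment into u), so the proto-segment is *u.
This points to *pukiab. Verify forward in each daughter:
Vumeken: *pukiab
  pukiab → pusiab   [palatalisation]
  pusiab (rule 2 does not apply)
  pusiab → posiab   [vowel merger]
  giving Vumeken posiab.
Rikul: start from *pukiab.
  rule 1: no change — pukiab
  rule 2 (final devoicing): pukiab → pukiap
  rule 3 (vowel merger): pukiap → pukiep
  rule 4: no change — pukiep
  ⇒ Rikul pukiep
*pukiab is the unique common source.

*pukiab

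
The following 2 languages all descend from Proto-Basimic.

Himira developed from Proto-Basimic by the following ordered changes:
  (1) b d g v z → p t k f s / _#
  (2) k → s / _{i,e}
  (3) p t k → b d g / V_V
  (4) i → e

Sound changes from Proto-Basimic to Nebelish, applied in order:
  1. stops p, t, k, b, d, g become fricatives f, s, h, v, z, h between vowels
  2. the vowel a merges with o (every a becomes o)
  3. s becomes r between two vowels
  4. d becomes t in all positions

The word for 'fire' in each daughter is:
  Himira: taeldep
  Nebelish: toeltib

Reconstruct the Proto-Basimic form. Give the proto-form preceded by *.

*taeldib

Position 7: Himira has p, Nebelish has b. Nebelish preserves b here (none of its changes turn any other segment into b), so the proto-segment is *b.
Position 6: Himira has e, Nebelish has i. Nebelish preserves i here (none of its changes turn any other segment into i), so the proto-segment is *i.
Continuing position by position gives *taeldib; check it forward:
Himira: start from *taeldib.
  rule 1 (final devoicing): taeldib → taeldip
  rule 2: no change — taeldip
  rule 3: no change — taeldip
  rule 4 (vowel merger): taeldip → taeldep
  ⇒ Himira taeldep
Nebelish: *taeldib > toeldib > toeltib  (by vowel merger, unconditioned shift)
Only *taeldib yields all of Himira taeldep, Nebelish toeltib.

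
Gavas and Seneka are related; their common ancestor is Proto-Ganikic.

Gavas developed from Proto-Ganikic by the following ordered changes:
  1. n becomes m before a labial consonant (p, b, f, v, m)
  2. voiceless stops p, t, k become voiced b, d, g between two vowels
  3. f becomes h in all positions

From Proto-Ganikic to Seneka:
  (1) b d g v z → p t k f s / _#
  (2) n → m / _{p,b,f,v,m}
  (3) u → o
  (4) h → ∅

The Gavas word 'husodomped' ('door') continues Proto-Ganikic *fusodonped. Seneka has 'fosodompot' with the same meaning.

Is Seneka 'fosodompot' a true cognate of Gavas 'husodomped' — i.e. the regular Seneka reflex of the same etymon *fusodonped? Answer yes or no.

no

Derive the expected Seneka reflex of *fusodonped:
Seneka: start from *fusodonped.
  rule 1 (final devoicing): fusodonped → fusodonpet
  rule 2 (nasal place assimilation): fusodonpet → fusodompet
  rule 3 (vowel merger): fusodompet → fosodompet
  rule 4: no change — fosodompet
  ⇒ Seneka fosodompet
The regular Seneka reflex would be 'fosodompet', but the attested form is 'fosodompot'. The correspondence is irregular, so they are not cognates (the Seneka form has a different source).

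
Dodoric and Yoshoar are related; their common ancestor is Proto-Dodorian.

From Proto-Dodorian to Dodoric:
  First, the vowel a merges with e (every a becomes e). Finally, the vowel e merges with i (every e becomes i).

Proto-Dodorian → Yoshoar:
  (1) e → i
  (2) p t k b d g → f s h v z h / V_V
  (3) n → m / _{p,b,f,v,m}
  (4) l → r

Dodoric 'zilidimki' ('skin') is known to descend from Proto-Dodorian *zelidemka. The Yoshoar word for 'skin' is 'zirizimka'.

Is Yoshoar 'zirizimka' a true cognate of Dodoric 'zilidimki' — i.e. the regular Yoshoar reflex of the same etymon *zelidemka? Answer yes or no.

Derive the expected Yoshoar reflex of *zelidemka:
Yoshoar: *zelidemka > zilidimka > zilizimka > zirizimka  (by vowel merger, intervocalic lenition, unconditioned shift)
Yoshoar 'zirizimka' matches the regular reflex exactly, so the pair is cognate.

yes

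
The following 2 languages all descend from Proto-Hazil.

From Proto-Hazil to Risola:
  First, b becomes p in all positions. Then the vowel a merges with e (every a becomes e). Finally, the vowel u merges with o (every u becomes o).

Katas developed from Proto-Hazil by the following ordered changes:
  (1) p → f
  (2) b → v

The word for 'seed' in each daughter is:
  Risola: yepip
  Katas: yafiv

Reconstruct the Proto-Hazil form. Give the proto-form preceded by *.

*yapib

Position 5: Risola has p, Katas has v. Taking the neighbouring segments as reconstructed: Risola p could go back to *p or *b; Katas v could go back to *b or *v — the one source consistent with every daughter is *b.
Position 2: Risola has e, Katas has a. Katas preserves a here (none of its changes turn any other segment into a), so the proto-segment is *a.
Position 3: Risola has p, Katas has f. Taking the neighbouring segments as reconstructed: Risola p could go back to *p or *b; Katas f could go back to *p or *f — the one source consistent with every daughter is *p.
This points to *yapib. Verify forward in each daughter:
Risola: *yapib > yapip > yepip  (by unconditioned shift, vowel merger)
Katas: *yapib > yafib > yafiv  (by unconditioned shift, unconditioned shift)
*yapib is the unique common source.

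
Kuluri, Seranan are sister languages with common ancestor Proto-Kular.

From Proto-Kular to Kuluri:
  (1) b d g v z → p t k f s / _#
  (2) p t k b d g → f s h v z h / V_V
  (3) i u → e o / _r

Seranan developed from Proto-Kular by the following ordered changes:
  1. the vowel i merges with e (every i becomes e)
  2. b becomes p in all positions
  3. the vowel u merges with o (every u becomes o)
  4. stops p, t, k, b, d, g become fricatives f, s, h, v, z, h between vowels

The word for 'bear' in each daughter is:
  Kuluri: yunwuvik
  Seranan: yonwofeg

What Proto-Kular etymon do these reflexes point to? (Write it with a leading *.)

Position 2: Kuluri has u, Seranan has o. Kuluri preserves u here (none of its changes turn any other segment into u), so the proto-segment is *u.
Position 8: Kuluri has k, Seranan has g. Seranan preserves g here (none of its changes turn any other segment into g), so the proto-segment is *g.
Position 5: Kuluri has u, Seranan has o. Kuluri preserves u here (none of its changes turn any other segment into u), so the proto-segment is *u.
Verify the candidate proto-form against each daughter:
Kuluri: *yunwubig
  yunwubig → yunwubik   [final devoicing]
  yunwubik → yunwuvik   [intervocalic lenition]
  yunwuvik (rule 3 does not apply)
  giving Kuluri yunwuvik.
Seranan: start from *yunwubig.
  rule 1 (vowel merger): yunwubig → yunwubeg
  rule 2 (unconditioned shift): yunwubeg → yunwupeg
  rule 3 (vowel merger): yunwupeg → yonwopeg
  rule 4 (intervocalic lenition): yonwopeg → yonwofeg
  ⇒ Seranan yonwofeg
No other proto-form is consistent with every reflex, so the reconstruction is *yunwubig.

*yunwubig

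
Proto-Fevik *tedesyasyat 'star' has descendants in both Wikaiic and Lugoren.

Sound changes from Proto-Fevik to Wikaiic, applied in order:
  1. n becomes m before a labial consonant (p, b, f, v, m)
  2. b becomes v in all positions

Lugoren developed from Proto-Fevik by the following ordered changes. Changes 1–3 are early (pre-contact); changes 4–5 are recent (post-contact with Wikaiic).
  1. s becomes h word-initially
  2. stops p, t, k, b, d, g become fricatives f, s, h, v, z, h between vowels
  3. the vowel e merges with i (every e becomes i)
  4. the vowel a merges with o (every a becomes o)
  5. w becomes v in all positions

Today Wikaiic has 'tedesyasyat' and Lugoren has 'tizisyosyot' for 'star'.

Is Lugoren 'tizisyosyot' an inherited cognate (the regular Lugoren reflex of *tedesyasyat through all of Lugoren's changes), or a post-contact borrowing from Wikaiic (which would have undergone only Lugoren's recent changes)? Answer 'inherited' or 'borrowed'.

If inherited, *tedesyasyat would pass through all of Lugoren's changes:
Lugoren: start from *tedesyasyat.
  rule 1: no change — tedesyasyat
  rule 2 (intervocalic lenition): tedesyasyat → tezesyasyat
  rule 3 (vowel merger): tezesyasyat → tizisyasyat
  rule 4 (vowel merger): tizisyasyat → tizisyosyot
  rule 5: no change — tizisyosyot
  ⇒ Lugoren tizisyosyot
If borrowed from Wikaiic 'tedesyasyat' after the early changes, it would undergo only the recent ones:
  rule 4 (vowel merger): tedesyasyat → tedesyosyot
  rule 5 (unconditioned shift): no change (tedesyosyot)
  ⇒ as a loan: tedesyosyot
Lugoren 'tizisyosyot' matches the inherited outcome exactly, so it is an inherited cognate, not a loan.

inherited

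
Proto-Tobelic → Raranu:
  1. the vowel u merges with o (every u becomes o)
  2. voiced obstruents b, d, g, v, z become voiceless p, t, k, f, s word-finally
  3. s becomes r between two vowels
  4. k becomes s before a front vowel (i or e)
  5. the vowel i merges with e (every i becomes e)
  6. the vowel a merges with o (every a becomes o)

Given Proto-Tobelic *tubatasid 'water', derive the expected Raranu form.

Raranu: *tubatasid
  tubatasid → tobatasid   [vowel merger]
  tobatasid → tobatasit   [final devoicing]
  tobatasit → tobatarit   [rhotacism]
  tobatarit (rule 4 does not apply)
  tobatarit → tobataret   [vowel merger]
  tobataret → tobotoret   [vowel merger]
  giving Raranu tobotoret.

tobotoret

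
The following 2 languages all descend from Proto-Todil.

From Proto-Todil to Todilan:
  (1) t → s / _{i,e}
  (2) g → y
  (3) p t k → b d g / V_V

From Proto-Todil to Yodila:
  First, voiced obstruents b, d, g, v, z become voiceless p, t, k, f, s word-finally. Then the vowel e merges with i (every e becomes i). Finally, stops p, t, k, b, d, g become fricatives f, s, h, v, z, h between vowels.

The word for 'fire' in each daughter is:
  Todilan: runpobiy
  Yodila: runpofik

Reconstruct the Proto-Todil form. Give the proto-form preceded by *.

*runpopig

Position 6: Todilan has b, Yodila has f. Taking the neighbouring segments as reconstructed: Todilan b could go back to *p or *b; Yodila f could go back to *p or *f — the one source consistent with every daughter is *p.
Position 8: Todilan has y, Yodila has k. Taking the neighbouring segments as reconstructed: Todilan y could go back to *g or *y; Yodila k could go back to *k or *g — the one source consistent with every daughter is *g.
Verify the candidate proto-form against each daughter:
Todilan: start from *runpopig.
  rule 1: no change — runpopig
  rule 2 (unconditioned shift): runpopig → runpopiy
  rule 3 (intervocalic voicing): runpopiy → runpobiy
  ⇒ Todilan runpobiy
Yodila: *runpopig > runpopik > runpofik  (by final devoicing, intervocalic lenition)
Only *runpopig yields all of Todilan runpobiy, Yodila runpofik.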